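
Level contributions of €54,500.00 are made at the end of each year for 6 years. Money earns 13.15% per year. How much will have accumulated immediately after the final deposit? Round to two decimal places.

This is an ordinary annuity: 6 deposits of €54,500.00 at the end of each year.
Periodic rate r = 0.1315 per year.
FV = PMT × [((1+r)^n − 1)/r] = 54,500 × [(1+r)^6 − 1] / r = €455,308.66

€455,308.66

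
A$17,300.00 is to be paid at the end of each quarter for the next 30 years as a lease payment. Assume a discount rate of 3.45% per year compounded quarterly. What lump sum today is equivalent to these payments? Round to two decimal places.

This is an ordinary annuity: 120 payments of A$17,300.00 at the end of each quarter.
Periodic rate r = 0.0345/4 per quarter; n is counted in quarters.
PV = PMT × [(1 − (1+r)^−n)/r] = 17,300 × [1 − (1+r)^−120] / r = A$1,290,115.95

A$1,290,115.95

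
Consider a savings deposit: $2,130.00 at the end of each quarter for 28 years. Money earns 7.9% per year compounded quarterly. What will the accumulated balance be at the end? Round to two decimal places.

$856,221.68

This is an ordinary annuity: 112 deposits of $2,130.00 at the end of each quarter.
Periodic rate r = 0.079/4 per quarter; n is counted in quarters.
FV = PMT × [((1+r)^n − 1)/r] = 2,130 × [(1+r)^112 − 1] / r = $856,221.68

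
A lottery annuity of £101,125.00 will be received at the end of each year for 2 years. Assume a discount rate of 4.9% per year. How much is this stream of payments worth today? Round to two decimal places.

£188,299.65

This is an ordinary annuity: 2 payments of £101,125.00 at the end of each year.
Periodic rate r = 0.049 per year.
PV = PMT × [(1 − (1+r)^−n)/r] = 101,125 × [1 − (1+r)^−2] / r = £188,299.65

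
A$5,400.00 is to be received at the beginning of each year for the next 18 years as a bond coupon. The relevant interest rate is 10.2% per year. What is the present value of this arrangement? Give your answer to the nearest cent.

This is an annuity due: 18 payments of A$5,400.00 at the beginning of each year.
Periodic rate r = 0.102 per year.
PV = PMT × [(1 − (1+r)^−n)/r] × (1+r) = 5,400 × [1 − (1+r)^−18] / r × (1+r) = A$48,185.56

A$48,185.56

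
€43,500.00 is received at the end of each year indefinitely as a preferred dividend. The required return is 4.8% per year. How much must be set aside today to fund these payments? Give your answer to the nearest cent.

€906,250.00

Periodic rate r = 0.048 per year.
Level perpetuity: PV = PMT / r = 43,500 / (0.048) = €906,250.00.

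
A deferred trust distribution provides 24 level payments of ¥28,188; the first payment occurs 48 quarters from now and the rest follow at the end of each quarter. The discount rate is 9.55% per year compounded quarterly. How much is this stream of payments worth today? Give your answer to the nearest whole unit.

Ordinary annuity of 24 payments, first payment at period 48.
Periodic rate r = 0.0955/4 per quarter; n is counted in quarters.
The ordinary-annuity PV formula values the stream one period before the first payment (period 47); discount that back 47 periods:
PV₀ = 28,188 × [1 − (1+r)^−24] / r × (1+r)^−47 = ¥168,407

¥168,407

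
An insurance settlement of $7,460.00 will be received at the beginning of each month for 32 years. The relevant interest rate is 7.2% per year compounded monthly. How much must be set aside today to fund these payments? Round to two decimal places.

This is an annuity due: 384 payments of $7,460.00 at the beginning of each month.
Periodic rate r = 0.072/12 per month; n is counted in months.
PV = PMT × [(1 − (1+r)^−n)/r] × (1+r) = 7,460 × [1 − (1+r)^−384] / r × (1+r) = $1,125,028.00

$1,125,028.00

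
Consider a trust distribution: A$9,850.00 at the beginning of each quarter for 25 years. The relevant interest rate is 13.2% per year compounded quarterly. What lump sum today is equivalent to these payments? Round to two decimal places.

A$296,340.12

This is an annuity due: 100 payments of A$9,850.00 at the beginning of each quarter.
Periodic rate r = 0.132/4 per quarter; n is counted in quarters.
PV = PMT × [(1 − (1+r)^−n)/r] × (1+r) = 9,850 × [1 − (1+r)^−100] / r × (1+r) = A$296,340.12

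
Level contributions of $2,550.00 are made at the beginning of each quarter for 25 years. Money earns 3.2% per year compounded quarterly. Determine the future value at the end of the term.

This is an annuity due: 100 deposits of $2,550.00 at the beginning of each quarter.
Periodic rate r = 0.032/4 per quarter; n is counted in quarters.
FV = PMT × [((1+r)^n − 1)/r] × (1+r) = 2,550 × [(1+r)^100 − 1] / r × (1+r) = $391,493.84

$391,493.84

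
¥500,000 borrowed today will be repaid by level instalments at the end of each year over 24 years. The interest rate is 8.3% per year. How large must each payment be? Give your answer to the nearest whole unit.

Level ordinary annuity; solve PV = PMT × [(1 − (1+r)^−n)/r] for PMT.
Periodic rate r = 0.083 per year.
With n = 24: PMT = 500,000 / ([(1 − (1+r)^−n)/r]) = ¥48,683

¥48,683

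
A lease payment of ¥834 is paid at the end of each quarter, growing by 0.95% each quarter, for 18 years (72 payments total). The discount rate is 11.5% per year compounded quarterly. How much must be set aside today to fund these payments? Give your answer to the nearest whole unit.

¥32,205

Periodic rate r = 0.115/4 per quarter; n is counted in quarters.
Growing ordinary annuity: PV = PMT₁ × [1 − ((1+g)/(1+r))^n] / (r − g) = 834 × [1 − ((1+0.0095)/(1+r))^72] / (r − 0.0095) = ¥32,205.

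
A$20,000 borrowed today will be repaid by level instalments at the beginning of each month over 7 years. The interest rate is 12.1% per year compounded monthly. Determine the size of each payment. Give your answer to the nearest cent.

Level annuity due; solve PV = PMT × [(1 − (1+r)^−n)/r] × (1+r) for PMT.
Periodic rate r = 0.121/12 per month; n is counted in months.
With n = 84: PMT = 20,000 / ([(1 − (1+r)^−n)/r] × (1+r)) = A$350.59

A$350.59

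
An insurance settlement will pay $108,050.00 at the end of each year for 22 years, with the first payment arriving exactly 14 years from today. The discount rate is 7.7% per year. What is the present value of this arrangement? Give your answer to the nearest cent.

Ordinary annuity of 22 payments, first payment at period 14.
Periodic rate r = 0.077 per year.
The ordinary-annuity PV formula values the stream one period before the first payment (period 13); discount that back 13 periods:
PV₀ = 108,050 × [1 − (1+r)^−22] / r × (1+r)^−13 = $430,357.88

$430,357.88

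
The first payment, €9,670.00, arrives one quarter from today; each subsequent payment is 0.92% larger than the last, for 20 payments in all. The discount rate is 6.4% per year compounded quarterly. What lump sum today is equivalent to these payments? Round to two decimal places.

€178,723.59

Periodic rate r = 0.064/4 per quarter; n is counted in quarters.
Growing ordinary annuity: PV = PMT₁ × [1 − ((1+g)/(1+r))^n] / (r − g) = 9,670 × [1 − ((1+0.0092)/(1+r))^20] / (r − 0.0092) = €178,723.59.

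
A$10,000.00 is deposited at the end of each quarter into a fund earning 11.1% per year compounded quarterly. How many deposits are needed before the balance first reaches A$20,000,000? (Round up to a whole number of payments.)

148 payments

Periodic rate r = 0.111/4 per quarter; n is counted in quarters.
Ordinary annuity FV: 20,000,000 = 10,000 × [((1+r)^n − 1)/r].
(1+r)^n = 1 + 20,000,000 × r / 10,000, so n = ln(1 + 20,000,000·r/10,000) / ln(1+r) = 147.39.
Round up to a whole number of payments: n = 148.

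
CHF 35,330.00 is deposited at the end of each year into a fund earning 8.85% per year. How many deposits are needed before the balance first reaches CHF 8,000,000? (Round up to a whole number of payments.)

36 payments

Periodic rate r = 0.0885 per year.
Ordinary annuity FV: 8,000,000 = 35,330 × [((1+r)^n − 1)/r].
(1+r)^n = 1 + 8,000,000 × r / 35,330, so n = ln(1 + 8,000,000·r/35,330) / ln(1+r) = 35.92.
Round up to a whole number of payments: n = 36.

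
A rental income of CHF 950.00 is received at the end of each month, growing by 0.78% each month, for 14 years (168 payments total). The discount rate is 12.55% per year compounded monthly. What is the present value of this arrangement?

Periodic rate r = 0.1255/12 per month; n is counted in months.
Growing ordinary annuity: PV = PMT₁ × [1 − ((1+g)/(1+r))^n] / (r − g) = 950 × [1 − ((1+0.0078)/(1+r))^168] / (r − 0.0078) = CHF 127,798.02.

CHF 127,798.02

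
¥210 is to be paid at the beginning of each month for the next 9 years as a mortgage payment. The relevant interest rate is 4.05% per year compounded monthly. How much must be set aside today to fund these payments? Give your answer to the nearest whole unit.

This is an annuity due: 108 payments of ¥210 at the beginning of each month.
Periodic rate r = 0.0405/12 per month; n is counted in months.
PV = PMT × [(1 − (1+r)^−n)/r] × (1+r) = 210 × [1 − (1+r)^−108] / r × (1+r) = ¥19,044

¥19,044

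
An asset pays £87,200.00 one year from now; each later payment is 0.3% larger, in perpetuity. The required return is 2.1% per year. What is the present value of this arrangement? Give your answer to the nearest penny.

£4,844,444.44

Periodic rate r = 0.021 per year.
Growing perpetuity (Gordon): PV = PMT₁ / (r − g) = 87,200 / (r − 0.003) = £4,844,444.44.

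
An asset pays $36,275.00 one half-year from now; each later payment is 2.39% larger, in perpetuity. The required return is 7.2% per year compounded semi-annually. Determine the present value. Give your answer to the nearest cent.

$2,997,933.88

Periodic rate r = 0.072/2 per half-year.
Growing perpetuity (Gordon): PV = PMT₁ / (r − g) = 36,275 / (r − 0.0239) = $2,997,933.88.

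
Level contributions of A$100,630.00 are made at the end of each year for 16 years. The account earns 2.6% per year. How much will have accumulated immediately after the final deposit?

This is an ordinary annuity: 16 deposits of A$100,630.00 at the end of each year.
Periodic rate r = 0.026 per year.
FV = PMT × [((1+r)^n − 1)/r] = 100,630 × [(1+r)^16 − 1] / r = A$1,965,569.88

A$1,965,569.88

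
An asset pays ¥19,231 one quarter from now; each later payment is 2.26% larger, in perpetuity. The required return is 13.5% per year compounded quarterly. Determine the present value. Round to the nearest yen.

Periodic rate r = 0.135/4 per quarter.
Growing perpetuity (Gordon): PV = PMT₁ / (r − g) = 19,231 / (r − 0.0226) = ¥1,724,753.

¥1,724,753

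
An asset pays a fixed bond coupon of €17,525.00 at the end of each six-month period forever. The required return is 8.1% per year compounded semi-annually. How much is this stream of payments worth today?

€432,716.05

Periodic rate r = 0.081/2 per half-year.
Level perpetuity: PV = PMT / r = 17,525 / (0.081/2) = €432,716.05.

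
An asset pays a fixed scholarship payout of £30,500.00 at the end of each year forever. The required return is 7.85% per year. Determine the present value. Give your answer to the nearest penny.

£388,535.03

Periodic rate r = 0.0785 per year.
Level perpetuity: PV = PMT / r = 30,500 / (0.0785) = £388,535.03.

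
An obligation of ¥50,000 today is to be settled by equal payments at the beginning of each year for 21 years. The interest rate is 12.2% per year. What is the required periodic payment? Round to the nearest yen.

¥5,969

Level annuity due; solve PV = PMT × [(1 − (1+r)^−n)/r] × (1+r) for PMT.
Periodic rate r = 0.122 per year.
With n = 21: PMT = 50,000 / ([(1 − (1+r)^−n)/r] × (1+r)) = ¥5,969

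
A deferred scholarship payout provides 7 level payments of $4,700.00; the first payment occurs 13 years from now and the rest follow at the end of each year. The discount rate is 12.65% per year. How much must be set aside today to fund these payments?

Ordinary annuity of 7 payments, first payment at period 13.
Periodic rate r = 0.1265 per year.
The ordinary-annuity PV formula values the stream one period before the first payment (period 12); discount that back 12 periods:
PV₀ = 4,700 × [1 − (1+r)^−7] / r × (1+r)^−12 = $5,032.09

$5,032.09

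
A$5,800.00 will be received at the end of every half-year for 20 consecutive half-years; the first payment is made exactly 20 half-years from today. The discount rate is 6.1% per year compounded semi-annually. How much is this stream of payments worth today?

Ordinary annuity of 20 payments, first payment at period 20.
Periodic rate r = 0.061/2 per half-year; n is counted in half-years.
The ordinary-annuity PV formula values the stream one period before the first payment (period 19); discount that back 19 periods:
PV₀ = 5,800 × [1 − (1+r)^−20] / r × (1+r)^−19 = A$48,533.30

A$48,533.30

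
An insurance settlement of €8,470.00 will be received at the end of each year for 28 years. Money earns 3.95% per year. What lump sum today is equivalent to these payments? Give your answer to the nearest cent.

This is an ordinary annuity: 28 payments of €8,470.00 at the end of each year.
Periodic rate r = 0.0395 per year.
PV = PMT × [(1 − (1+r)^−n)/r] = 8,470 × [1 − (1+r)^−28] / r = €141,953.33

€141,953.33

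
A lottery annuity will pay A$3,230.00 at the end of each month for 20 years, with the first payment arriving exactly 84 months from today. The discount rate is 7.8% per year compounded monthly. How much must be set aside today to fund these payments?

Ordinary annuity of 240 payments, first payment at period 84.
Periodic rate r = 0.078/12 per month; n is counted in months.
The ordinary-annuity PV formula values the stream one period before the first payment (period 83); discount that back 83 periods:
PV₀ = 3,230 × [1 − (1+r)^−240] / r × (1+r)^−83 = A$228,935.24

A$228,935.24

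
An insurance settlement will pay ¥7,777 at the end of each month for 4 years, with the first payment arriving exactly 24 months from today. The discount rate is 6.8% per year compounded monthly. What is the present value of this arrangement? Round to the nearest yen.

¥286,296

Ordinary annuity of 48 payments, first payment at period 24.
Periodic rate r = 0.068/12 per month; n is counted in months.
The ordinary-annuity PV formula values the stream one period before the first payment (period 23); discount that back 23 periods:
PV₀ = 7,777 × [1 − (1+r)^−48] / r × (1+r)^−23 = ¥286,296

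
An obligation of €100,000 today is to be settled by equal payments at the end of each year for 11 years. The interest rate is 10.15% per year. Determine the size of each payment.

€15,502.79

Level ordinary annuity; solve PV = PMT × [(1 − (1+r)^−n)/r] for PMT.
Periodic rate r = 0.1015 per year.
With n = 11: PMT = 100,000 / ([(1 − (1+r)^−n)/r]) = €15,502.79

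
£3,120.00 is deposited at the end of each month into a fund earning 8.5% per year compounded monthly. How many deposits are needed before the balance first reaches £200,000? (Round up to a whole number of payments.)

54 payments

Periodic rate r = 0.085/12 per month; n is counted in months.
Ordinary annuity FV: 200,000 = 3,120 × [((1+r)^n − 1)/r].
(1+r)^n = 1 + 200,000 × r / 3,120, so n = ln(1 + 200,000·r/3,120) / ln(1+r) = 53.04.
Round up to a whole number of payments: n = 54.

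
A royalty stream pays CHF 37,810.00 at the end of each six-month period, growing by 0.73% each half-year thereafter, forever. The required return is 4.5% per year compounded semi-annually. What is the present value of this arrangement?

CHF 2,487,500.00

Periodic rate r = 0.045/2 per half-year.
Growing perpetuity (Gordon): PV = PMT₁ / (r − g) = 37,810 / (r − 0.0073) = CHF 2,487,500.00.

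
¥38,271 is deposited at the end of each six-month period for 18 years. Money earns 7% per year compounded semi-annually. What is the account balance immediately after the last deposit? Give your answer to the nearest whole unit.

This is an ordinary annuity: 36 deposits of ¥38,271 at the end of each six-month period.
Periodic rate r = 0.07/2 per half-year; n is counted in half-years.
FV = PMT × [((1+r)^n − 1)/r] = 38,271 × [(1+r)^36 − 1] / r = ¥2,679,261

¥2,679,261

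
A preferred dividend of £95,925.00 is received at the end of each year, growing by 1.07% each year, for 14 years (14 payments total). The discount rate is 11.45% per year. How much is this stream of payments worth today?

Periodic rate r = 0.1145 per year.
Growing ordinary annuity: PV = PMT₁ × [1 − ((1+g)/(1+r))^n] / (r − g) = 95,925 × [1 − ((1+0.0107)/(1+r))^14] / (r − 0.0107) = £688,993.68.

£688,993.68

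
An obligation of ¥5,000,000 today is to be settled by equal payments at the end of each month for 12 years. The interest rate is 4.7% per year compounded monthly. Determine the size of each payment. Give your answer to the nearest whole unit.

Level ordinary annuity; solve PV = PMT × [(1 − (1+r)^−n)/r] for PMT.
Periodic rate r = 0.047/12 per month; n is counted in months.
With n = 144: PMT = 5,000,000 / ([(1 − (1+r)^−n)/r]) = ¥45,496

¥45,496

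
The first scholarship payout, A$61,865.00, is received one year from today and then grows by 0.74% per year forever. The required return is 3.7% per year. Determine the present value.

Periodic rate r = 0.037 per year.
Growing perpetuity (Gordon): PV = PMT₁ / (r − g) = 61,865 / (r − 0.0074) = A$2,090,033.78.

A$2,090,033.78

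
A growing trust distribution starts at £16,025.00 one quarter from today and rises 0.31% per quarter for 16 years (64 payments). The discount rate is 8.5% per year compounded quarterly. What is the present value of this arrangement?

£602,699.74

Periodic rate r = 0.085/4 per quarter; n is counted in quarters.
Growing ordinary annuity: PV = PMT₁ × [1 − ((1+g)/(1+r))^n] / (r − g) = 16,025 × [1 − ((1+0.0031)/(1+r))^64] / (r − 0.0031) = £602,699.74.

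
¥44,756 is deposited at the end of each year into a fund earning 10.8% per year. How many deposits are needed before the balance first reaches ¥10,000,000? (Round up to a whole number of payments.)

32 payments

Periodic rate r = 0.108 per year.
Ordinary annuity FV: 10,000,000 = 44,756 × [((1+r)^n − 1)/r].
(1+r)^n = 1 + 10,000,000 × r / 44,756, so n = ln(1 + 10,000,000·r/44,756) / ln(1+r) = 31.44.
Round up to a whole number of payments: n = 32.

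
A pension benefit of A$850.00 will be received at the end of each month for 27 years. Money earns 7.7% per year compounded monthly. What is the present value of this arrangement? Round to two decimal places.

This is an ordinary annuity: 324 payments of A$850.00 at the end of each month.
Periodic rate r = 0.077/12 per month; n is counted in months.
PV = PMT × [(1 − (1+r)^−n)/r] = 850 × [1 − (1+r)^−324] / r = A$115,791.39

A$115,791.39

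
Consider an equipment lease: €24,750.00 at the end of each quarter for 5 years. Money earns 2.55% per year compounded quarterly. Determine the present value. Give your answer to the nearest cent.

This is an ordinary annuity: 20 payments of €24,750.00 at the end of each quarter.
Periodic rate r = 0.0255/4 per quarter; n is counted in quarters.
PV = PMT × [(1 − (1+r)^−n)/r] = 24,750 × [1 − (1+r)^−20] / r = €463,359.87

€463,359.87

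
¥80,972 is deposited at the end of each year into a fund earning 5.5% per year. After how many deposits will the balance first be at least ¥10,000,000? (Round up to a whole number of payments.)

Periodic rate r = 0.055 per year.
Ordinary annuity FV: 10,000,000 = 80,972 × [((1+r)^n − 1)/r].
(1+r)^n = 1 + 10,000,000 × r / 80,972, so n = ln(1 + 10,000,000·r/80,972) / ln(1+r) = 38.35.
Round up to a whole number of payments: n = 39.

39 payments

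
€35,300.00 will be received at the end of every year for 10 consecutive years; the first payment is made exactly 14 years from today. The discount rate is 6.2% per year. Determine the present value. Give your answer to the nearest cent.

€117,742.68

Ordinary annuity of 10 payments, first payment at period 14.
Periodic rate r = 0.062 per year.
The ordinary-annuity PV formula values the stream one period before the first payment (period 13); discount that back 13 periods:
PV₀ = 35,300 × [1 − (1+r)^−10] / r × (1+r)^−13 = €117,742.68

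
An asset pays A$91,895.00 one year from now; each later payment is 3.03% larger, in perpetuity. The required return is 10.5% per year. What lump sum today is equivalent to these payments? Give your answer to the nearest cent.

Periodic rate r = 0.105 per year.
Growing perpetuity (Gordon): PV = PMT₁ / (r − g) = 91,895 / (r − 0.0303) = A$1,230,187.42.

A$1,230,187.42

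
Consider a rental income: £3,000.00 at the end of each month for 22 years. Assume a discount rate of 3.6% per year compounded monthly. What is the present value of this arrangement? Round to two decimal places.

This is an ordinary annuity: 264 payments of £3,000.00 at the end of each month.
Periodic rate r = 0.036/12 per month; n is counted in months.
PV = PMT × [(1 − (1+r)^−n)/r] = 3,000 × [1 − (1+r)^−264] / r = £546,524.65

£546,524.65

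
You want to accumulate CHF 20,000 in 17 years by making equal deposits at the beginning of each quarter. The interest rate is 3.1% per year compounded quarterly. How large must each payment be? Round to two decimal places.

Level annuity due; solve FV = PMT × [((1+r)^n − 1)/r] × (1+r) for PMT.
Periodic rate r = 0.031/4 per quarter; n is counted in quarters.
With n = 68: PMT = 20,000 / ([((1+r)^n − 1)/r] × (1+r)) = CHF 222.78

CHF 222.78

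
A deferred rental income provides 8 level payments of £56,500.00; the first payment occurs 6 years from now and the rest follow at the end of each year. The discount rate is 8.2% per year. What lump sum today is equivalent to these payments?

Ordinary annuity of 8 payments, first payment at period 6.
Periodic rate r = 0.082 per year.
The ordinary-annuity PV formula values the stream one period before the first payment (period 5); discount that back 5 periods:
PV₀ = 56,500 × [1 − (1+r)^−8] / r × (1+r)^−5 = £217,288.48

£217,288.48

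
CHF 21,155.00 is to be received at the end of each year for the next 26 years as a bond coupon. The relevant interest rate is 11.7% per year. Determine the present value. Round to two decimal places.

This is an ordinary annuity: 26 payments of CHF 21,155.00 at the end of each year.
Periodic rate r = 0.117 per year.
PV = PMT × [(1 − (1+r)^−n)/r] = 21,155 × [1 − (1+r)^−26] / r = CHF 170,629.69

CHF 170,629.69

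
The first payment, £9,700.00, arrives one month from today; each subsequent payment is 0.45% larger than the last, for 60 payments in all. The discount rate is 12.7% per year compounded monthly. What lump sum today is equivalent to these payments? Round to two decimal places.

£484,582.62

Periodic rate r = 0.127/12 per month; n is counted in months.
Growing ordinary annuity: PV = PMT₁ × [1 − ((1+g)/(1+r))^n] / (r − g) = 9,700 × [1 − ((1+0.0045)/(1+r))^60] / (r − 0.0045) = £484,582.62.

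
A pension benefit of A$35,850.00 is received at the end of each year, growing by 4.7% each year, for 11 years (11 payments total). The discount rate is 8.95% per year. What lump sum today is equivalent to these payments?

Periodic rate r = 0.0895 per year.
Growing ordinary annuity: PV = PMT₁ × [1 − ((1+g)/(1+r))^n] / (r − g) = 35,850 × [1 − ((1+0.047)/(1+r))^11] / (r − 0.047) = A$299,009.02.

A$299,009.02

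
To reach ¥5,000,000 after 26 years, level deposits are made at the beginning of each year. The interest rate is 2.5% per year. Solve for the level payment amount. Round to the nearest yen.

¥135,457

Level annuity due; solve FV = PMT × [((1+r)^n − 1)/r] × (1+r) for PMT.
Periodic rate r = 0.025 per year.
With n = 26: PMT = 5,000,000 / ([((1+r)^n − 1)/r] × (1+r)) = ¥135,457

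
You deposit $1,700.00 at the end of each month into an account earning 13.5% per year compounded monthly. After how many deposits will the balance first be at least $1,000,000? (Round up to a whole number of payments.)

Periodic rate r = 0.135/12 per month; n is counted in months.
Ordinary annuity FV: 1,000,000 = 1,700 × [((1+r)^n − 1)/r].
(1+r)^n = 1 + 1,000,000 × r / 1,700, so n = ln(1 + 1,000,000·r/1,700) / ln(1+r) = 181.50.
Round up to a whole number of payments: n = 182.

182 payments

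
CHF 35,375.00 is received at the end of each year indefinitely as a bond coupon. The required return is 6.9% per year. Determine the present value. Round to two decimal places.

Periodic rate r = 0.069 per year.
Level perpetuity: PV = PMT / r = 35,375 / (0.069) = CHF 512,681.16.

CHF 512,681.16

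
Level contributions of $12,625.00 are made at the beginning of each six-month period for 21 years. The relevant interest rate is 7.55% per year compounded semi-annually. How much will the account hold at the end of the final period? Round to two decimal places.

$1,298,454.78

This is an annuity due: 42 deposits of $12,625.00 at the beginning of each six-month period.
Periodic rate r = 0.0755/2 per half-year; n is counted in half-years.
FV = PMT × [((1+r)^n − 1)/r] × (1+r) = 12,625 × [(1+r)^42 − 1] / r × (1+r) = $1,298,454.78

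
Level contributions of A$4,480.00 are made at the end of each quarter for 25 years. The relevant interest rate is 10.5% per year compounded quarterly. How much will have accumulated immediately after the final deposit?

A$2,106,871.79

This is an ordinary annuity: 100 deposits of A$4,480.00 at the end of each quarter.
Periodic rate r = 0.105/4 per quarter; n is counted in quarters.
FV = PMT × [((1+r)^n − 1)/r] = 4,480 × [(1+r)^100 − 1] / r = A$2,106,871.79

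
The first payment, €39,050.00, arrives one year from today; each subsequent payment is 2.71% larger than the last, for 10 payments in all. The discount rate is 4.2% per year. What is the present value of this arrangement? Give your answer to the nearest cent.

Periodic rate r = 0.042 per year.
Growing ordinary annuity: PV = PMT₁ × [1 − ((1+g)/(1+r))^n] / (r − g) = 39,050 × [1 − ((1+0.0271)/(1+r))^10] / (r − 0.0271) = €351,542.16.

€351,542.16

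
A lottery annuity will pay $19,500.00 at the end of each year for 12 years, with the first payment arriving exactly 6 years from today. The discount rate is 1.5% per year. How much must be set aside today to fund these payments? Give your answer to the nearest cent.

$197,437.58

Ordinary annuity of 12 payments, first payment at period 6.
Periodic rate r = 0.015 per year.
The ordinary-annuity PV formula values the stream one period before the first payment (period 5); discount that back 5 periods:
PV₀ = 19,500 × [1 − (1+r)^−12] / r × (1+r)^−5 = $197,437.58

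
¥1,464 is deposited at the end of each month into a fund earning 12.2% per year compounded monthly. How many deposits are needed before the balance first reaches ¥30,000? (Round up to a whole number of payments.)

Periodic rate r = 0.122/12 per month; n is counted in months.
Ordinary annuity FV: 30,000 = 1,464 × [((1+r)^n − 1)/r].
(1+r)^n = 1 + 30,000 × r / 1,464, so n = ln(1 + 30,000·r/1,464) / ln(1+r) = 18.71.
Round up to a whole number of payments: n = 19.

19 payments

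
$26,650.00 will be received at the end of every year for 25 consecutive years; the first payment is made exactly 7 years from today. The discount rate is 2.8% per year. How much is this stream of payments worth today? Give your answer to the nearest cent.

Ordinary annuity of 25 payments, first payment at period 7.
Periodic rate r = 0.028 per year.
The ordinary-annuity PV formula values the stream one period before the first payment (period 6); discount that back 6 periods:
PV₀ = 26,650 × [1 − (1+r)^−25] / r × (1+r)^−6 = $402,110.15

$402,110.15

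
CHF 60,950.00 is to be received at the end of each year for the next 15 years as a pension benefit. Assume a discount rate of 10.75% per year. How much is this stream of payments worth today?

This is an ordinary annuity: 15 payments of CHF 60,950.00 at the end of each year.
Periodic rate r = 0.1075 per year.
PV = PMT × [(1 − (1+r)^−n)/r] = 60,950 × [1 − (1+r)^−15] / r = CHF 444,399.68

CHF 444,399.68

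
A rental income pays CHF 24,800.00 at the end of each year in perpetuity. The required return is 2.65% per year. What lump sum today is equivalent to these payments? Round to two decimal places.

Periodic rate r = 0.0265 per year.
Level perpetuity: PV = PMT / r = 24,800 / (0.0265) = CHF 935,849.06.

CHF 935,849.06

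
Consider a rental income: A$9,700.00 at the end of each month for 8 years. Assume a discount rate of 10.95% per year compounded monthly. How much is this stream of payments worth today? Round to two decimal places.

This is an ordinary annuity: 96 payments of A$9,700.00 at the end of each month.
Periodic rate r = 0.1095/12 per month; n is counted in months.
PV = PMT × [(1 − (1+r)^−n)/r] = 9,700 × [1 − (1+r)^−96] / r = A$618,564.45

A$618,564.45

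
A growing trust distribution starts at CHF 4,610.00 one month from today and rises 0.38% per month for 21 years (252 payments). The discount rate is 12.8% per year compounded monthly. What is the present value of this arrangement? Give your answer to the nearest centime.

CHF 550,898.43

Periodic rate r = 0.128/12 per month; n is counted in months.
Growing ordinary annuity: PV = PMT₁ × [1 − ((1+g)/(1+r))^n] / (r − g) = 4,610 × [1 − ((1+0.0038)/(1+r))^252] / (r − 0.0038) = CHF 550,898.43.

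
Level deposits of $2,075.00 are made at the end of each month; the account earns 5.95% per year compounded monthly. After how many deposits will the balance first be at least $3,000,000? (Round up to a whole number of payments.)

425 payments

Periodic rate r = 0.0595/12 per month; n is counted in months.
Ordinary annuity FV: 3,000,000 = 2,075 × [((1+r)^n − 1)/r].
(1+r)^n = 1 + 3,000,000 × r / 2,075, so n = ln(1 + 3,000,000·r/2,075) / ln(1+r) = 424.64.
Round up to a whole number of payments: n = 425.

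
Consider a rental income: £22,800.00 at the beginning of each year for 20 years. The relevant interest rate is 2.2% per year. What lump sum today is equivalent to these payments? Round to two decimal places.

£373,761.99

This is an annuity due: 20 payments of £22,800.00 at the beginning of each year.
Periodic rate r = 0.022 per year.
PV = PMT × [(1 − (1+r)^−n)/r] × (1+r) = 22,800 × [1 − (1+r)^−20] / r × (1+r) = £373,761.99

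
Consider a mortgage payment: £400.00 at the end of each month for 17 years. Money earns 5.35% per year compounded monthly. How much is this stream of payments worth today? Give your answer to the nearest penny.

£53,514.13

This is an ordinary annuity: 204 payments of £400.00 at the end of each month.
Periodic rate r = 0.0535/12 per month; n is counted in months.
PV = PMT × [(1 − (1+r)^−n)/r] = 400 × [1 − (1+r)^−204] / r = £53,514.13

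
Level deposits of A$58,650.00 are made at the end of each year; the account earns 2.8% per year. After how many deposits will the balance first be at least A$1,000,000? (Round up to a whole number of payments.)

Periodic rate r = 0.028 per year.
Ordinary annuity FV: 1,000,000 = 58,650 × [((1+r)^n − 1)/r].
(1+r)^n = 1 + 1,000,000 × r / 58,650, so n = ln(1 + 1,000,000·r/58,650) / ln(1+r) = 14.13.
Round up to a whole number of payments: n = 15.

15 payments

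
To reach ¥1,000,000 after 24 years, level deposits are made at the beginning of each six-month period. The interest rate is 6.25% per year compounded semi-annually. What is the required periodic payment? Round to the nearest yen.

¥8,965

Level annuity due; solve FV = PMT × [((1+r)^n − 1)/r] × (1+r) for PMT.
Periodic rate r = 0.0625/2 per half-year; n is counted in half-years.
With n = 48: PMT = 1,000,000 / ([((1+r)^n − 1)/r] × (1+r)) = ¥8,965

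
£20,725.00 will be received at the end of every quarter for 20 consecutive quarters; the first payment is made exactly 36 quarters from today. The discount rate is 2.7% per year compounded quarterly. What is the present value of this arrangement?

Ordinary annuity of 20 payments, first payment at period 36.
Periodic rate r = 0.027/4 per quarter; n is counted in quarters.
The ordinary-annuity PV formula values the stream one period before the first payment (period 35); discount that back 35 periods:
PV₀ = 20,725 × [1 − (1+r)^−20] / r × (1+r)^−35 = £305,433.53

£305,433.53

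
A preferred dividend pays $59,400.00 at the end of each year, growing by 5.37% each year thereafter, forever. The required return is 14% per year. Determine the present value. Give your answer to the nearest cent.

Periodic rate r = 0.14 per year.
Growing perpetuity (Gordon): PV = PMT₁ / (r − g) = 59,400 / (r − 0.0537) = $688,296.64.

$688,296.64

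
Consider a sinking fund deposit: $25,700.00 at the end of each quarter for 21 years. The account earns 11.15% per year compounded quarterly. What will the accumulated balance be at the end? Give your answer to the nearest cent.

$8,361,355.47

This is an ordinary annuity: 84 deposits of $25,700.00 at the end of each quarter.
Periodic rate r = 0.1115/4 per quarter; n is counted in quarters.
FV = PMT × [((1+r)^n − 1)/r] = 25,700 × [(1+r)^84 − 1] / r = $8,361,355.47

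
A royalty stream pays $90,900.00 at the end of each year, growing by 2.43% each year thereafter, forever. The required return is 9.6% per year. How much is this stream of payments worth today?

Periodic rate r = 0.096 per year.
Growing perpetuity (Gordon): PV = PMT₁ / (r − g) = 90,900 / (r − 0.0243) = $1,267,782.43.

$1,267,782.43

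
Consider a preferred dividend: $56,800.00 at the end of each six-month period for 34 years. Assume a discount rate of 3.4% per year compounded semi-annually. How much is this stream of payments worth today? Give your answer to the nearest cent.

$2,279,298.49

This is an ordinary annuity: 68 payments of $56,800.00 at the end of each six-month period.
Periodic rate r = 0.034/2 per half-year; n is counted in half-years.
PV = PMT × [(1 − (1+r)^−n)/r] = 56,800 × [1 − (1+r)^−68] / r = $2,279,298.49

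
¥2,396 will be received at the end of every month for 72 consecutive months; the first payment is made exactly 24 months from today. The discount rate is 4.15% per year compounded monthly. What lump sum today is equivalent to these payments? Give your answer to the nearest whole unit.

Ordinary annuity of 72 payments, first payment at period 24.
Periodic rate r = 0.0415/12 per month; n is counted in months.
The ordinary-annuity PV formula values the stream one period before the first payment (period 23); discount that back 23 periods:
PV₀ = 2,396 × [1 − (1+r)^−72] / r × (1+r)^−23 = ¥140,840

¥140,840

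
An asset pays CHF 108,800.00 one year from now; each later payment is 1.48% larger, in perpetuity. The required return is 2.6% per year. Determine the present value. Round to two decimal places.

CHF 9,714,285.71

Periodic rate r = 0.026 per year.
Growing perpetuity (Gordon): PV = PMT₁ / (r − g) = 108,800 / (r − 0.0148) = CHF 9,714,285.71.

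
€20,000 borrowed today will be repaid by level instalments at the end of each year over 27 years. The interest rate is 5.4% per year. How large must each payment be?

Level ordinary annuity; solve PV = PMT × [(1 − (1+r)^−n)/r] for PMT.
Periodic rate r = 0.054 per year.
With n = 27: PMT = 20,000 / ([(1 − (1+r)^−n)/r]) = €1,424.27

€1,424.27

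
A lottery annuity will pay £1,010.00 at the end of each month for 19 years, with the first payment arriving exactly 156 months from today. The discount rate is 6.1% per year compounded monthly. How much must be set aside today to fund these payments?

Ordinary annuity of 228 payments, first payment at period 156.
Periodic rate r = 0.061/12 per month; n is counted in months.
The ordinary-annuity PV formula values the stream one period before the first payment (period 155); discount that back 155 periods:
PV₀ = 1,010 × [1 − (1+r)^−228] / r × (1+r)^−155 = £62,046.63

£62,046.63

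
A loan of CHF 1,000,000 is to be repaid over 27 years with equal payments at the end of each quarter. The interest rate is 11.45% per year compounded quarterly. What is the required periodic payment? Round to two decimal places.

CHF 30,050.91

Level ordinary annuity; solve PV = PMT × [(1 − (1+r)^−n)/r] for PMT.
Periodic rate r = 0.1145/4 per quarter; n is counted in quarters.
With n = 108: PMT = 1,000,000 / ([(1 − (1+r)^−n)/r]) = CHF 30,050.91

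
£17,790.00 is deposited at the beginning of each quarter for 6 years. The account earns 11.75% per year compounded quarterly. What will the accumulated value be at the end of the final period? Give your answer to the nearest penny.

£625,524.09

This is an annuity due: 24 deposits of £17,790.00 at the beginning of each quarter.
Periodic rate r = 0.1175/4 per quarter; n is counted in quarters.
FV = PMT × [((1+r)^n − 1)/r] × (1+r) = 17,790 × [(1+r)^24 − 1] / r × (1+r) = £625,524.09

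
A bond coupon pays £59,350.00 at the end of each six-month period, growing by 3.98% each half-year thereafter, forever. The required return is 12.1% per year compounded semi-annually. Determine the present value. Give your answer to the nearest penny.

Periodic rate r = 0.121/2 per half-year.
Growing perpetuity (Gordon): PV = PMT₁ / (r − g) = 59,350 / (r − 0.0398) = £2,867,149.76.

£2,867,149.76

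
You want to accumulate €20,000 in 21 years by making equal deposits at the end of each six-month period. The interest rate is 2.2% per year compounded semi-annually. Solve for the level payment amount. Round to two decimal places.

Level ordinary annuity; solve FV = PMT × [((1+r)^n − 1)/r] for PMT.
Periodic rate r = 0.022/2 per half-year; n is counted in half-years.
With n = 42: PMT = 20,000 / ([((1+r)^n − 1)/r]) = €377.20

€377.20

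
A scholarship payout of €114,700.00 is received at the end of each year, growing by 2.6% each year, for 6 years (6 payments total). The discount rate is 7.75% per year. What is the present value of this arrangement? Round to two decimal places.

€567,075.17

Periodic rate r = 0.0775 per year.
Growing ordinary annuity: PV = PMT₁ × [1 − ((1+g)/(1+r))^n] / (r − g) = 114,700 × [1 − ((1+0.026)/(1+r))^6] / (r − 0.026) = €567,075.17.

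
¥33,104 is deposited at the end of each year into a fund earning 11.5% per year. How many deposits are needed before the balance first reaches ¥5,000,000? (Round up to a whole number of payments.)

Periodic rate r = 0.115 per year.
Ordinary annuity FV: 5,000,000 = 33,104 × [((1+r)^n − 1)/r].
(1+r)^n = 1 + 5,000,000 × r / 33,104, so n = ln(1 + 5,000,000·r/33,104) / ln(1+r) = 26.74.
Round up to a whole number of payments: n = 27.

27 payments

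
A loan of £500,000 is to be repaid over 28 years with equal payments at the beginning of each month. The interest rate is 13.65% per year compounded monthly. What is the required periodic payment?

£5,752.16

Level annuity due; solve PV = PMT × [(1 − (1+r)^−n)/r] × (1+r) for PMT.
Periodic rate r = 0.1365/12 per month; n is counted in months.
With n = 336: PMT = 500,000 / ([(1 − (1+r)^−n)/r] × (1+r)) = £5,752.16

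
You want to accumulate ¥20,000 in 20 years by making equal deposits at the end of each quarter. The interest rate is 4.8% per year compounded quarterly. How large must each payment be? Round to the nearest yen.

¥150

Level ordinary annuity; solve FV = PMT × [((1+r)^n − 1)/r] for PMT.
Periodic rate r = 0.048/4 per quarter; n is counted in quarters.
With n = 80: PMT = 20,000 / ([((1+r)^n − 1)/r]) = ¥150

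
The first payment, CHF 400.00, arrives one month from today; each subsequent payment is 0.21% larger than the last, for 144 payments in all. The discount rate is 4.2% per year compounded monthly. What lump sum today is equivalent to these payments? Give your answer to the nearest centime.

Periodic rate r = 0.042/12 per month; n is counted in months.
Growing ordinary annuity: PV = PMT₁ × [1 − ((1+g)/(1+r))^n] / (r − g) = 400 × [1 − ((1+0.0021)/(1+r))^144] / (r − 0.0021) = CHF 52,033.70.

CHF 52,033.70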